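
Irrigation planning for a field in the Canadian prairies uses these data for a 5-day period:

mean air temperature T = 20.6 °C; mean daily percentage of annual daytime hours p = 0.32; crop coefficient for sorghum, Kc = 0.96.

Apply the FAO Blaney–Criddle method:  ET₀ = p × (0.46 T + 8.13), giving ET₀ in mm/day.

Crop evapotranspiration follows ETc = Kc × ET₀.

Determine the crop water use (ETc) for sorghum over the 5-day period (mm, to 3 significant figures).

ET₀ = 0.32 × (0.46 × 20.6 + 8.13) = 0.32 × 17.606 = 5.6339 mm/d
ETc = Kc × ET₀ = 0.96 × 5.6339 = 5.4085 mm/d
Over 5 days: 5.4085 × 5 = 27.043 mm

27.0 mm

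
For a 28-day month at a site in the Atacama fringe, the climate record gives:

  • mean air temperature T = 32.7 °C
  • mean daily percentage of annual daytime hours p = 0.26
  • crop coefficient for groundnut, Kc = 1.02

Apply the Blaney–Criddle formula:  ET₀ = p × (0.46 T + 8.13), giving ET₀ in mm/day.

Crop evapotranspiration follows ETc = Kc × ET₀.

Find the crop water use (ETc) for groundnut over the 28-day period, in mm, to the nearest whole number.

172 mm

ET₀ = 0.26 × (0.46 × 32.7 + 8.13) = 0.26 × 23.172 = 6.0247 mm/d
ETc = Kc × ET₀ = 1.02 × 6.0247 = 6.1452 mm/d
Over 28 days: 6.1452 × 28 = 172.066 mm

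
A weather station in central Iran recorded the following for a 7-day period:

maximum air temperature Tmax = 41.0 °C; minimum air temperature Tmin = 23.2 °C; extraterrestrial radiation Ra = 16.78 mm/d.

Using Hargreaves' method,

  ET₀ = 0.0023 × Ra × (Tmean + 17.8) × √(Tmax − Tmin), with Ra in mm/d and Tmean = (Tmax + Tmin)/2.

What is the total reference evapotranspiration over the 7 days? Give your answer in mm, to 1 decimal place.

Tmean = (41.0 + 23.2)/2 = 32.10 °C
ET₀ = 0.0023 × 16.78 × (32.10 + 17.8) × √17.8 = 0.0023 × 16.78 × 49.90 × 4.2190 = 8.1251 mm/d
Over 7 days: 8.1251 × 7 = 56.876 mm

56.9 mm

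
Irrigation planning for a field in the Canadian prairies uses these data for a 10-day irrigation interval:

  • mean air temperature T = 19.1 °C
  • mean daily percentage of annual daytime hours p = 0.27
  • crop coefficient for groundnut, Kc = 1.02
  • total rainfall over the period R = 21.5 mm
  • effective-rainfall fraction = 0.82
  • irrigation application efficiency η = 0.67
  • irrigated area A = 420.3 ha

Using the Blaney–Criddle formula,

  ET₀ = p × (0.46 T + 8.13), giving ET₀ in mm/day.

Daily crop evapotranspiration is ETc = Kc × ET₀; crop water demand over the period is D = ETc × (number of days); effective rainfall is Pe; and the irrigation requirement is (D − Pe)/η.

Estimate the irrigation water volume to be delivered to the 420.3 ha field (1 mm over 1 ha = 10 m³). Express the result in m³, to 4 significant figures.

181600 m³

ET₀ = 0.27 × (0.46 × 19.1 + 8.13) = 0.27 × 16.916 = 4.5673 mm/d
ETc = Kc × ET₀ = 1.02 × 4.5673 = 4.6586 mm/d
Crop demand D = ETc × 10 d = 4.6586 × 10 = 46.586 mm
Pe = 0.82 × 21.5 = 17.630 mm
D − Pe = 46.586 − 17.630 = 28.956 mm
Gross irrigation = 28.956 / 0.67 = 43.218 mm
Volume = 43.218 mm × 420.3 ha × 10 = 181645.3 m³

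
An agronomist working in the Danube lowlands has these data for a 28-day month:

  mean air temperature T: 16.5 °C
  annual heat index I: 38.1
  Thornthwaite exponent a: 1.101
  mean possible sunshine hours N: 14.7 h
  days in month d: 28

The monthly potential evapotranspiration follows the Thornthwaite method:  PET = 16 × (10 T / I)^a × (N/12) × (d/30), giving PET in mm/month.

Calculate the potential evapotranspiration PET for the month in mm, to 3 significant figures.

10T/I = 10 × 16.5 / 38.1 = 4.3307
(10T/I)^a = 4.3307^1.101 = 5.0217
Uncorrected PET = 16 × 5.0217 = 80.347 mm
Correction = (N/12)(d/30) = (14.7/12)(28/30) = 1.1433
PET = 80.347 × 1.1433 = 91.861 mm/month

91.9 mm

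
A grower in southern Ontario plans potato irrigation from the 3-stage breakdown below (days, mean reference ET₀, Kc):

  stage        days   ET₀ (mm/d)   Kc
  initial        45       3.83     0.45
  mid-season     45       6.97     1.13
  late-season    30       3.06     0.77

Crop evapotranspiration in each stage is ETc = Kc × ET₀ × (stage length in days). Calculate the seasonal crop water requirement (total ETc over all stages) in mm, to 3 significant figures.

initial: 0.45 × 3.83 × 45 = 77.56 mm
mid-season: 1.13 × 6.97 × 45 = 354.42 mm
late-season: 0.77 × 3.06 × 30 = 70.69 mm
Seasonal total = 502.67 mm

503 mm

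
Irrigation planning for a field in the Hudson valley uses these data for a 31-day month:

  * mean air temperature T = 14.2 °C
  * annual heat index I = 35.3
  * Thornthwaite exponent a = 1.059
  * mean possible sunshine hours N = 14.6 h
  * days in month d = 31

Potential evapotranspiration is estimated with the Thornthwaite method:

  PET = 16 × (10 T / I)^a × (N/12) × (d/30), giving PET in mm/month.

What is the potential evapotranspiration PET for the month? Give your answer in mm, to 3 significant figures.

87.8 mm

10T/I = 10 × 14.2 / 35.3 = 4.0227
(10T/I)^a = 4.0227^1.059 = 4.3670
Uncorrected PET = 16 × 4.3670 = 69.872 mm
Correction = (N/12)(d/30) = (14.6/12)(31/30) = 1.2572
PET = 69.872 × 1.2572 = 87.843 mm/month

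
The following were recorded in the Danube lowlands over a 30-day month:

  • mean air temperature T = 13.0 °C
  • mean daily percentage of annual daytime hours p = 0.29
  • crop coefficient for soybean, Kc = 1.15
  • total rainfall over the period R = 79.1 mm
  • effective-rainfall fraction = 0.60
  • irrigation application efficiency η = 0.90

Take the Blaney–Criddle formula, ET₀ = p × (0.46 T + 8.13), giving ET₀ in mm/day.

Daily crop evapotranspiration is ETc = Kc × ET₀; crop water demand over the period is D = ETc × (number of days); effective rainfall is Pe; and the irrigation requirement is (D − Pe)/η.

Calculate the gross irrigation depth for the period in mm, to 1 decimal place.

ET₀ = 0.29 × (0.46 × 13.0 + 8.13) = 0.29 × 14.110 = 4.0919 mm/d
ETc = Kc × ET₀ = 1.15 × 4.0919 = 4.7057 mm/d
Crop demand D = ETc × 30 d = 4.7057 × 30 = 141.171 mm
Pe = 0.60 × 79.1 = 47.460 mm
D − Pe = 141.171 − 47.460 = 93.711 mm
Gross irrigation = 93.711 / 0.90 = 104.123 mm

104.1 mm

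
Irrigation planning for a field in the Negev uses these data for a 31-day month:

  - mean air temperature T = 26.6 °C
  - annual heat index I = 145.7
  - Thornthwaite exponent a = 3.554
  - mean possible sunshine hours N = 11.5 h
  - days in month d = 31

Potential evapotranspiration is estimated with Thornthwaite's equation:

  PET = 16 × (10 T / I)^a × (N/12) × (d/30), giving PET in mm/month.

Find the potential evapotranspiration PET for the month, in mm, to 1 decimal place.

10T/I = 10 × 26.6 / 145.7 = 1.8257
(10T/I)^a = 1.8257^3.554 = 8.4942
Uncorrected PET = 16 × 8.4942 = 135.907 mm
Correction = (N/12)(d/30) = (11.5/12)(31/30) = 0.9903
PET = 135.907 × 0.9903 = 134.589 mm/month

134.6 mm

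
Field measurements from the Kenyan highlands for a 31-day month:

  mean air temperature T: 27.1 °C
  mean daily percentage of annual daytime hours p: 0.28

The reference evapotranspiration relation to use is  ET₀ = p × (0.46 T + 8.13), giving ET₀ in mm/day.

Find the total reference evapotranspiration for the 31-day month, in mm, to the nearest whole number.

ET₀ = 0.28 × (0.46 × 27.1 + 8.13) = 0.28 × 20.596 = 5.7669 mm/d
Monthly total = 5.7669 × 31 = 178.774 mm

179 mm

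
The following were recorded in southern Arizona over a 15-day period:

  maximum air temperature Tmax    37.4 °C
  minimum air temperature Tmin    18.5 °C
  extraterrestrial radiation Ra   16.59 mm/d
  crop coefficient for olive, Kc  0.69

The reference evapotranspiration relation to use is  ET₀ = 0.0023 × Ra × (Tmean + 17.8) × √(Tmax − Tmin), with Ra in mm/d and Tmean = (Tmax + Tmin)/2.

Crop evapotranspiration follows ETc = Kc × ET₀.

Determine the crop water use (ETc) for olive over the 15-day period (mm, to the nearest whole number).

79 mm

Tmean = (37.4 + 18.5)/2 = 27.95 °C
ET₀ = 0.0023 × 16.59 × (27.95 + 17.8) × √18.9 = 0.0023 × 16.59 × 45.75 × 4.3474 = 7.5892 mm/d
ETc = Kc × ET₀ = 0.69 × 7.5892 = 5.2365 mm/d
Over 15 days: 5.2365 × 15 = 78.548 mm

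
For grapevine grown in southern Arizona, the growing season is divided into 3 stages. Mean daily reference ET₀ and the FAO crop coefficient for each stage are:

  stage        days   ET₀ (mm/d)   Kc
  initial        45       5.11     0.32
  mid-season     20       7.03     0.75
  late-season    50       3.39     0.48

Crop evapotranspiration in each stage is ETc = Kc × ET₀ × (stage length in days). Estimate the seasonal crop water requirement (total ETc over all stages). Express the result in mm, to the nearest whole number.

initial: 0.32 × 5.11 × 45 = 73.58 mm
mid-season: 0.75 × 7.03 × 20 = 105.45 mm
late-season: 0.48 × 3.39 × 50 = 81.36 mm
Seasonal total = 260.39 mm

260 mm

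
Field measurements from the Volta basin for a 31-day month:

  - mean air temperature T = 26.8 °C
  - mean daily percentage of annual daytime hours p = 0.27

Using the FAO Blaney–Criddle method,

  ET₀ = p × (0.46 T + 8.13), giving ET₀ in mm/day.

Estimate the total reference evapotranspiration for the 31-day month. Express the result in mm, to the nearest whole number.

171 mm

ET₀ = 0.27 × (0.46 × 26.8 + 8.13) = 0.27 × 20.458 = 5.5237 mm/d
Monthly total = 5.5237 × 31 = 171.235 mm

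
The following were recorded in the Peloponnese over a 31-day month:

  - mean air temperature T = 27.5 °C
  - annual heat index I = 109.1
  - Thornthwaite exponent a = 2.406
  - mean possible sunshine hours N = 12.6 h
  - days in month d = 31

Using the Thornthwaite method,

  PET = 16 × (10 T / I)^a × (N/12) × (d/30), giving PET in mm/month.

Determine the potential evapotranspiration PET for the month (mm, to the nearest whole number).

10T/I = 10 × 27.5 / 109.1 = 2.5206
(10T/I)^a = 2.5206^2.406 = 9.2474
Uncorrected PET = 16 × 9.2474 = 147.958 mm
Correction = (N/12)(d/30) = (12.6/12)(31/30) = 1.0850
PET = 147.958 × 1.0850 = 160.534 mm/month

161 mm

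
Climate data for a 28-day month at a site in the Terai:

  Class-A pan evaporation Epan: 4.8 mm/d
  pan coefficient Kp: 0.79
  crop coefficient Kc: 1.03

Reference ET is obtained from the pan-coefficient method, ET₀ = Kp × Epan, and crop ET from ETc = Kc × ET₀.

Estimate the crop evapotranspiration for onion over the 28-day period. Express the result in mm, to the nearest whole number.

ET₀ = 0.79 × 4.8 = 3.7920 mm/d
ETc = Kc × ET₀ = 1.03 × 3.7920 = 3.9058 mm/d
Over 28 days: 3.9058 × 28 = 109.362 mm

109 mm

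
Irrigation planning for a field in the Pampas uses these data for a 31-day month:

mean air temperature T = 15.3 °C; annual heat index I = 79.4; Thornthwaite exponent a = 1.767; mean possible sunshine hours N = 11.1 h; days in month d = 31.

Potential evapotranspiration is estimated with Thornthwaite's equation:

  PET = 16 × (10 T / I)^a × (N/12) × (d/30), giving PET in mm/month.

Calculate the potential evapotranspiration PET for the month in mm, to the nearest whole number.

10T/I = 10 × 15.3 / 79.4 = 1.9270
(10T/I)^a = 1.9270^1.767 = 3.1870
Uncorrected PET = 16 × 3.1870 = 50.992 mm
Correction = (N/12)(d/30) = (11.1/12)(31/30) = 0.9558
PET = 50.992 × 0.9558 = 48.738 mm/month

49 mm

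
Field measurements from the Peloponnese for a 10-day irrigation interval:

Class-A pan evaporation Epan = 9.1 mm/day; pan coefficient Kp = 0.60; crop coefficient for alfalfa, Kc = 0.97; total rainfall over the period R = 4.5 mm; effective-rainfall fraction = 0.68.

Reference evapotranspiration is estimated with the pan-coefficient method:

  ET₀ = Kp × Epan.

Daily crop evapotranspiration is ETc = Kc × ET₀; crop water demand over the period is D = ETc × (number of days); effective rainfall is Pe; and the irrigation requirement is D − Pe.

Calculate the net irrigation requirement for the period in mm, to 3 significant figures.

49.9 mm

ET₀ = 0.60 × 9.1 = 5.4600 mm/d
ETc = Kc × ET₀ = 0.97 × 5.4600 = 5.2962 mm/d
Crop demand D = ETc × 10 d = 5.2962 × 10 = 52.962 mm
Pe = 0.68 × 4.5 = 3.060 mm
D − Pe = 52.962 − 3.060 = 49.902 mm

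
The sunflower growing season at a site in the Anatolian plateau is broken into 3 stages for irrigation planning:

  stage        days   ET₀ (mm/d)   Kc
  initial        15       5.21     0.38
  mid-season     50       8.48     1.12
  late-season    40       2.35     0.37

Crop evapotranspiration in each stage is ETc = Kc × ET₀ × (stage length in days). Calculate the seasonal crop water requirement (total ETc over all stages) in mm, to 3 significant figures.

initial: 0.38 × 5.21 × 15 = 29.70 mm
mid-season: 1.12 × 8.48 × 50 = 474.88 mm
late-season: 0.37 × 2.35 × 40 = 34.78 mm
Seasonal total = 539.36 mm

539 mm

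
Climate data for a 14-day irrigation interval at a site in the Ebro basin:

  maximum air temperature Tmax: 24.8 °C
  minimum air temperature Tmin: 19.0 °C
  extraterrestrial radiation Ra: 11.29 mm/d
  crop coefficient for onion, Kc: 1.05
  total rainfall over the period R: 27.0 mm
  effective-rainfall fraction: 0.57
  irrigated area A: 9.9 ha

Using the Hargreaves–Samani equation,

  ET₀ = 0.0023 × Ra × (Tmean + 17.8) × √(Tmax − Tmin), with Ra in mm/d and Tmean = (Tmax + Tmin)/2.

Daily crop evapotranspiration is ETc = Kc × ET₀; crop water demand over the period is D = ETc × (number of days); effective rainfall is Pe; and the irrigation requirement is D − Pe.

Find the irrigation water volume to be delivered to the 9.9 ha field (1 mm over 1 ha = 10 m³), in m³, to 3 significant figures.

2090 m³

Tmean = (24.8 + 19.0)/2 = 21.90 °C
ET₀ = 0.0023 × 11.29 × (21.90 + 17.8) × √5.8 = 0.0023 × 11.29 × 39.70 × 2.4083 = 2.4827 mm/d
ETc = Kc × ET₀ = 1.05 × 2.4827 = 2.6068 mm/d
Crop demand D = ETc × 14 d = 2.6068 × 14 = 36.495 mm
Pe = 0.57 × 27.0 = 15.390 mm
D − Pe = 36.495 − 15.390 = 21.105 mm
Volume = 21.105 mm × 9.9 ha × 10 = 2089.4 m³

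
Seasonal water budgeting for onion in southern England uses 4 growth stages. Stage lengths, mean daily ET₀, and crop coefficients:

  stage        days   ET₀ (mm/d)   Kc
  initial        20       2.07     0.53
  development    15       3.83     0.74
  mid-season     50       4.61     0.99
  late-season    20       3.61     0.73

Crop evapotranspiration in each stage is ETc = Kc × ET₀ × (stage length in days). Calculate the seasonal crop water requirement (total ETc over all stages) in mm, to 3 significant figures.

initial: 0.53 × 2.07 × 20 = 21.94 mm
development: 0.74 × 3.83 × 15 = 42.51 mm
mid-season: 0.99 × 4.61 × 50 = 228.20 mm
late-season: 0.73 × 3.61 × 20 = 52.71 mm
Seasonal total = 345.36 mm

345 mm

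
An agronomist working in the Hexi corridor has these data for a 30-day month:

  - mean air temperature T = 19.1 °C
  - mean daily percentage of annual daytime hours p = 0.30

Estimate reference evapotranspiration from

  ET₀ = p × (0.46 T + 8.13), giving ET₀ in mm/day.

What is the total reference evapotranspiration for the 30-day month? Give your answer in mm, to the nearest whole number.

152 mm

ET₀ = 0.30 × (0.46 × 19.1 + 8.13) = 0.30 × 16.916 = 5.0748 mm/d
Monthly total = 5.0748 × 30 = 152.244 mm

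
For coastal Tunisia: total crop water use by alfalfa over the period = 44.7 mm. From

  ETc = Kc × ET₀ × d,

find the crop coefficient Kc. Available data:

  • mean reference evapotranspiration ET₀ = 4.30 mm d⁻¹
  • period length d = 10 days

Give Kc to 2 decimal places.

1.04

ETc = Kc × ET₀ × d  ⇒  Kc = ETc / (ET₀ × d)
Kc = 44.7 / (4.30 × 10) = 44.7 / 43.00 = 1.0395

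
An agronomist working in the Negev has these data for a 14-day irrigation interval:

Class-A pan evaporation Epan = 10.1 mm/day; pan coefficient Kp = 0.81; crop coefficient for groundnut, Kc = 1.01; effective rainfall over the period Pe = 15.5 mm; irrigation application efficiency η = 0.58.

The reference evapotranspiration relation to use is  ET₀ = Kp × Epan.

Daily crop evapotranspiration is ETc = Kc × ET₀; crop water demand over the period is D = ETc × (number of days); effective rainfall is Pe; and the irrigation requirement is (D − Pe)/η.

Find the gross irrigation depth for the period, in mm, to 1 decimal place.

ET₀ = 0.81 × 10.1 = 8.1810 mm/d
ETc = Kc × ET₀ = 1.01 × 8.1810 = 8.2628 mm/d
Crop demand D = ETc × 14 d = 8.2628 × 14 = 115.679 mm
D − Pe = 115.679 − 15.5 = 100.179 mm
Gross irrigation = 100.179 / 0.58 = 172.722 mm

172.7 mm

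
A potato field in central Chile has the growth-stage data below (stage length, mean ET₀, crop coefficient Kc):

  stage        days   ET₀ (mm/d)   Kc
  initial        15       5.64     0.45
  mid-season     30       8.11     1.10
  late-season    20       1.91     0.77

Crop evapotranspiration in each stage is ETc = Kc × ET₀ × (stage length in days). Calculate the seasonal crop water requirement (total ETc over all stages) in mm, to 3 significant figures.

335 mm

initial: 0.45 × 5.64 × 15 = 38.07 mm
mid-season: 1.10 × 8.11 × 30 = 267.63 mm
late-season: 0.77 × 1.91 × 20 = 29.41 mm
Seasonal total = 335.11 mm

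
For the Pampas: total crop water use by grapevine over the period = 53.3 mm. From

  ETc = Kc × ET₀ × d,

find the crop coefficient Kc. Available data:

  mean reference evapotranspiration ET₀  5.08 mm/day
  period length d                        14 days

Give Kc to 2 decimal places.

ETc = Kc × ET₀ × d  ⇒  Kc = ETc / (ET₀ × d)
Kc = 53.3 / (5.08 × 14) = 53.3 / 71.12 = 0.7494

0.75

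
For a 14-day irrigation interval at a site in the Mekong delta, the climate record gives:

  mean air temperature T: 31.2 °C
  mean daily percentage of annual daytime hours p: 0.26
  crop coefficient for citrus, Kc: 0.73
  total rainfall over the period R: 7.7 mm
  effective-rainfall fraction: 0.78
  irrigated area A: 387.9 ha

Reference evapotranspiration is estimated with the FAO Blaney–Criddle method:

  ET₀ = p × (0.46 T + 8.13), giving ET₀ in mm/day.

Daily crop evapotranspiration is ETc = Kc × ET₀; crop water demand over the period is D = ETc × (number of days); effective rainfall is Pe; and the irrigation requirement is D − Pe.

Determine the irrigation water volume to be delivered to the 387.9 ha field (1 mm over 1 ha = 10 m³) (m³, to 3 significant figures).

208000 m³

ET₀ = 0.26 × (0.46 × 31.2 + 8.13) = 0.26 × 22.482 = 5.8453 mm/d
ETc = Kc × ET₀ = 0.73 × 5.8453 = 4.2671 mm/d
Crop demand D = ETc × 14 d = 4.2671 × 14 = 59.739 mm
Pe = 0.78 × 7.7 = 6.006 mm
D − Pe = 59.739 − 6.006 = 53.733 mm
Volume = 53.733 mm × 387.9 ha × 10 = 208430.3 m³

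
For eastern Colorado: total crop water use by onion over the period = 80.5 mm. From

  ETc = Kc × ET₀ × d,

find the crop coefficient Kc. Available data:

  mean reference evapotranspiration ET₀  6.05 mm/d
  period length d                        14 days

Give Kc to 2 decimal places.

ETc = Kc × ET₀ × d  ⇒  Kc = ETc / (ET₀ × d)
Kc = 80.5 / (6.05 × 14) = 80.5 / 84.70 = 0.9504

0.95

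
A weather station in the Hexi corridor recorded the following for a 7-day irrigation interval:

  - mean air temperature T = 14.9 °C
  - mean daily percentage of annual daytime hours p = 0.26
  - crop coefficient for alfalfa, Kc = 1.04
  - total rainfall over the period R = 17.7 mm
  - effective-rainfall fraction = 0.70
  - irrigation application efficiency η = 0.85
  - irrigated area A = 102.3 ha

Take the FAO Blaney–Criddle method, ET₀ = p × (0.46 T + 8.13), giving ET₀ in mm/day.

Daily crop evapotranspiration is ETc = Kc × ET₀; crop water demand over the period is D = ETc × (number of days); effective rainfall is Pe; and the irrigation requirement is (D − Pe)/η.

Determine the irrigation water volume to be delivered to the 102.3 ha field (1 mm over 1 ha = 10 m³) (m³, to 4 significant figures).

19220 m³

ET₀ = 0.26 × (0.46 × 14.9 + 8.13) = 0.26 × 14.984 = 3.8958 mm/d
ETc = Kc × ET₀ = 1.04 × 3.8958 = 4.0516 mm/d
Crop demand D = ETc × 7 d = 4.0516 × 7 = 28.361 mm
Pe = 0.70 × 17.7 = 12.390 mm
D − Pe = 28.361 − 12.390 = 15.971 mm
Gross irrigation = 15.971 / 0.85 = 18.789 mm
Volume = 18.789 mm × 102.3 ha × 10 = 19221.1 m³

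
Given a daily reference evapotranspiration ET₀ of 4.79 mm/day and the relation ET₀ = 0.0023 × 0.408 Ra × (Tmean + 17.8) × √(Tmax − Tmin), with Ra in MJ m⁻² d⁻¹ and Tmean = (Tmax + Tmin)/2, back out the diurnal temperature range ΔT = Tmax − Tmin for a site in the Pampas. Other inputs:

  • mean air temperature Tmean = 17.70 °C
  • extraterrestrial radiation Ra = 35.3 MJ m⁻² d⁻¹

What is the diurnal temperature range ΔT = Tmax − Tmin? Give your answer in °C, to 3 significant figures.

16.6 °C

√ΔT = ET₀ / [0.0023 × 0.408 × Ra × (Tmean+17.8)] = 4.79 / (0.0023 × 14.4024 × 35.50) = 4.0733
ΔT = 4.0733² = 16.592 °C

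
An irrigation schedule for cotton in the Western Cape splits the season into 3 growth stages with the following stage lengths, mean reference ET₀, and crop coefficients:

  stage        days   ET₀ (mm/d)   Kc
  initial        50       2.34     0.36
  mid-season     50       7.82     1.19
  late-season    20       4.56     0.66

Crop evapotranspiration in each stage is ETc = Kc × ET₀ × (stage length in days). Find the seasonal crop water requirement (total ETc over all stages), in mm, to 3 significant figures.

568 mm

initial: 0.36 × 2.34 × 50 = 42.12 mm
mid-season: 1.19 × 7.82 × 50 = 465.29 mm
late-season: 0.66 × 4.56 × 20 = 60.19 mm
Seasonal total = 567.60 mm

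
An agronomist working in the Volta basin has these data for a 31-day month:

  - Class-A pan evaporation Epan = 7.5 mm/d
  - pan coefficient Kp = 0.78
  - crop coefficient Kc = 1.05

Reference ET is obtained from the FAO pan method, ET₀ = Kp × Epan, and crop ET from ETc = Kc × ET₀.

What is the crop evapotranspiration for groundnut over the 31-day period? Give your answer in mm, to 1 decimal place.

ET₀ = 0.78 × 7.5 = 5.8500 mm/d
ETc = Kc × ET₀ = 1.05 × 5.8500 = 6.1425 mm/d
Over 31 days: 6.1425 × 31 = 190.418 mm

190.4 mm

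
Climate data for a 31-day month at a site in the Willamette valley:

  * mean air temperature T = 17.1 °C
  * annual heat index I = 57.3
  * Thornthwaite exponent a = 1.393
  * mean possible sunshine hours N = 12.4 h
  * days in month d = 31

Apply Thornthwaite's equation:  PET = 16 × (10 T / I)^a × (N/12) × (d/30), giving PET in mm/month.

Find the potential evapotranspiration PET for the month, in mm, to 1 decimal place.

10T/I = 10 × 17.1 / 57.3 = 2.9843
(10T/I)^a = 2.9843^1.393 = 4.5862
Uncorrected PET = 16 × 4.5862 = 73.379 mm
Correction = (N/12)(d/30) = (12.4/12)(31/30) = 1.0678
PET = 73.379 × 1.0678 = 78.354 mm/month

78.4 mm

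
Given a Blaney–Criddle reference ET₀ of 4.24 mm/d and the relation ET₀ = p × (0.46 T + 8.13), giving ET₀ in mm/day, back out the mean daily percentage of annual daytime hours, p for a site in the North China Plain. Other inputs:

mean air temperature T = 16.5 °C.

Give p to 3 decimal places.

0.270

p = ET₀ / (0.46 T + 8.13) = 4.24 / (0.46 × 16.5 + 8.13) = 4.24 / 15.720 = 0.2697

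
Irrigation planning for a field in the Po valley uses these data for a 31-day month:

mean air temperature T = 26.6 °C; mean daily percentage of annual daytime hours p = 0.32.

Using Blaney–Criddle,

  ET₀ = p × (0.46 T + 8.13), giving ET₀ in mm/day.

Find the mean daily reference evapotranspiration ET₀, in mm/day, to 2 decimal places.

6.52 mm/day

ET₀ = 0.32 × (0.46 × 26.6 + 8.13) = 0.32 × 20.366 = 6.5171 mm/d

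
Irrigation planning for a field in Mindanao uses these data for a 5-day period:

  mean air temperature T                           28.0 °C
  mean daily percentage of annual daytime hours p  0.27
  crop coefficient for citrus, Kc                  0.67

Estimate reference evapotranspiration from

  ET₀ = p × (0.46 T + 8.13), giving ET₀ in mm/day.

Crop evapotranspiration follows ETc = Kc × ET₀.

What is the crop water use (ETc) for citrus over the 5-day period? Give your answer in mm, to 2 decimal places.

19.00 mm

ET₀ = 0.27 × (0.46 × 28.0 + 8.13) = 0.27 × 21.010 = 5.6727 mm/d
ETc = Kc × ET₀ = 0.67 × 5.6727 = 3.8007 mm/d
Over 5 days: 3.8007 × 5 = 19.004 mm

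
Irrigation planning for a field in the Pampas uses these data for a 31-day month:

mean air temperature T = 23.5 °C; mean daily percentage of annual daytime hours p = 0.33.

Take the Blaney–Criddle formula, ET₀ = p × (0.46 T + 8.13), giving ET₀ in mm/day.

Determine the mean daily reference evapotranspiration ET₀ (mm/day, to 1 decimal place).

6.3 mm/day

ET₀ = 0.33 × (0.46 × 23.5 + 8.13) = 0.33 × 18.940 = 6.2502 mm/d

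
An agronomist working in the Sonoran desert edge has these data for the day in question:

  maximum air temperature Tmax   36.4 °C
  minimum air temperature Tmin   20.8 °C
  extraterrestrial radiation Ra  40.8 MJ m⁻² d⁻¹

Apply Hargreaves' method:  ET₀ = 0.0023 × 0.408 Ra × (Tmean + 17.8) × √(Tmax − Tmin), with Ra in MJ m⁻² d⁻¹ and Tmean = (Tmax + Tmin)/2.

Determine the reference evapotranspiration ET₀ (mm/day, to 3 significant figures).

Tmean = (36.4 + 20.8)/2 = 28.60 °C
0.408 Ra = 0.408 × 40.8 = 16.6464 mm/d equivalent
ET₀ = 0.0023 × 16.6464 × (28.60 + 17.8) × √15.6 = 0.0023 × 16.6464 × 46.40 × 3.9497 = 7.0167 mm/d

7.02 mm/day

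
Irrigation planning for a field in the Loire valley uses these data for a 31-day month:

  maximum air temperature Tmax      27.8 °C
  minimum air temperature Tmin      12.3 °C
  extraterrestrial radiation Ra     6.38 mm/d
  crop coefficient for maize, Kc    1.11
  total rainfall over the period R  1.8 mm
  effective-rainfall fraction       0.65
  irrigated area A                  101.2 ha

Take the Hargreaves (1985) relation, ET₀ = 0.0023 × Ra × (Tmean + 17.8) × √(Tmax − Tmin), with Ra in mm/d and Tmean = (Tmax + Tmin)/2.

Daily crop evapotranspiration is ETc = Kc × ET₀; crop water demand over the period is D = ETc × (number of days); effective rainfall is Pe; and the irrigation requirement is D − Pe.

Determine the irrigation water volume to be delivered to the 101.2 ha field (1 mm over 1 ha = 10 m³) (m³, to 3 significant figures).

75000 m³

Tmean = (27.8 + 12.3)/2 = 20.05 °C
ET₀ = 0.0023 × 6.38 × (20.05 + 17.8) × √15.5 = 0.0023 × 6.38 × 37.85 × 3.9370 = 2.1867 mm/d
ETc = Kc × ET₀ = 1.11 × 2.1867 = 2.4272 mm/d
Crop demand D = ETc × 31 d = 2.4272 × 31 = 75.243 mm
Pe = 0.65 × 1.8 = 1.170 mm
D − Pe = 75.243 − 1.170 = 74.073 mm
Volume = 74.073 mm × 101.2 ha × 10 = 74961.9 m³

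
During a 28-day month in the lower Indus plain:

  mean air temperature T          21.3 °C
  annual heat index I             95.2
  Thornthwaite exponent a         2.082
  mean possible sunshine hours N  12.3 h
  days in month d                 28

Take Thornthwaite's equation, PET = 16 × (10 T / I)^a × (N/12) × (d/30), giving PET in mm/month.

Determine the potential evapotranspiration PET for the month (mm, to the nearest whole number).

82 mm

10T/I = 10 × 21.3 / 95.2 = 2.2374
(10T/I)^a = 2.2374^2.082 = 5.3477
Uncorrected PET = 16 × 5.3477 = 85.563 mm
Correction = (N/12)(d/30) = (12.3/12)(28/30) = 0.9567
PET = 85.563 × 0.9567 = 81.858 mm/month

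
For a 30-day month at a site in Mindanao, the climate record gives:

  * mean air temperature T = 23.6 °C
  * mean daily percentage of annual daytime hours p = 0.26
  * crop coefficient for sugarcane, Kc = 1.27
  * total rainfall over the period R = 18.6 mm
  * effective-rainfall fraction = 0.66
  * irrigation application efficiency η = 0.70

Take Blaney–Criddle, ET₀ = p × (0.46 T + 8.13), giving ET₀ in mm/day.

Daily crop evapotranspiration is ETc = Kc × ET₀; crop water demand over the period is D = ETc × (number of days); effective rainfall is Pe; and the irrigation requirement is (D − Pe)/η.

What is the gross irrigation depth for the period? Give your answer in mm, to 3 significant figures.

ET₀ = 0.26 × (0.46 × 23.6 + 8.13) = 0.26 × 18.986 = 4.9364 mm/d
ETc = Kc × ET₀ = 1.27 × 4.9364 = 6.2692 mm/d
Crop demand D = ETc × 30 d = 6.2692 × 30 = 188.076 mm
Pe = 0.66 × 18.6 = 12.276 mm
D − Pe = 188.076 − 12.276 = 175.800 mm
Gross irrigation = 175.800 / 0.70 = 251.143 mm

251 mm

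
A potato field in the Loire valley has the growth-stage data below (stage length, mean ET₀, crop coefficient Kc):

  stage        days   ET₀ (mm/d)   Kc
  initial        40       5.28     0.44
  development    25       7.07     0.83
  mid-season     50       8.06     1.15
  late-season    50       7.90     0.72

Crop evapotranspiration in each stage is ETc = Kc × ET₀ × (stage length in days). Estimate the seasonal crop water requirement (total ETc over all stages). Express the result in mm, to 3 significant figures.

987 mm

initial: 0.44 × 5.28 × 40 = 92.93 mm
development: 0.83 × 7.07 × 25 = 146.70 mm
mid-season: 1.15 × 8.06 × 50 = 463.45 mm
late-season: 0.72 × 7.90 × 50 = 284.40 mm
Seasonal total = 987.48 mm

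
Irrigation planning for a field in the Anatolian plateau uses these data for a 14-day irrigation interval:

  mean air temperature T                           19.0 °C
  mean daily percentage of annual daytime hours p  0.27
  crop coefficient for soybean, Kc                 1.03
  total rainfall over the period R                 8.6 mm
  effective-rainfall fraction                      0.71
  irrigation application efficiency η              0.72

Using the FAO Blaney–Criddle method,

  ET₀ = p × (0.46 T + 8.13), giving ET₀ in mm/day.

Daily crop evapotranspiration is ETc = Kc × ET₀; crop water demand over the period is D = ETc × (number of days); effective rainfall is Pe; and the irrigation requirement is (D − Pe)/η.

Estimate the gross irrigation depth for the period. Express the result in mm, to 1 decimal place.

82.7 mm

ET₀ = 0.27 × (0.46 × 19.0 + 8.13) = 0.27 × 16.870 = 4.5549 mm/d
ETc = Kc × ET₀ = 1.03 × 4.5549 = 4.6915 mm/d
Crop demand D = ETc × 14 d = 4.6915 × 14 = 65.681 mm
Pe = 0.71 × 8.6 = 6.106 mm
D − Pe = 65.681 − 6.106 = 59.575 mm
Gross irrigation = 59.575 / 0.72 = 82.743 mm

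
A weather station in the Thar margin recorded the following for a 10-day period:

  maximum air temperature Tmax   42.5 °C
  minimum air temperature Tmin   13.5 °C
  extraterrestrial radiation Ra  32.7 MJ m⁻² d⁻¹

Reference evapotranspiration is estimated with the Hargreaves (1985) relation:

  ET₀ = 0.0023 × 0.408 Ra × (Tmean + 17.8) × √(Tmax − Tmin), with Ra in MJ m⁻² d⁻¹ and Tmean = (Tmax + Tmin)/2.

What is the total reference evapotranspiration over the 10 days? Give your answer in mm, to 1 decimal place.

Tmean = (42.5 + 13.5)/2 = 28.00 °C
0.408 Ra = 0.408 × 32.7 = 13.3416 mm/d equivalent
ET₀ = 0.0023 × 13.3416 × (28.00 + 17.8) × √29.0 = 0.0023 × 13.3416 × 45.80 × 5.3852 = 7.5684 mm/d
Over 10 days: 7.5684 × 10 = 75.684 mm

75.7 mm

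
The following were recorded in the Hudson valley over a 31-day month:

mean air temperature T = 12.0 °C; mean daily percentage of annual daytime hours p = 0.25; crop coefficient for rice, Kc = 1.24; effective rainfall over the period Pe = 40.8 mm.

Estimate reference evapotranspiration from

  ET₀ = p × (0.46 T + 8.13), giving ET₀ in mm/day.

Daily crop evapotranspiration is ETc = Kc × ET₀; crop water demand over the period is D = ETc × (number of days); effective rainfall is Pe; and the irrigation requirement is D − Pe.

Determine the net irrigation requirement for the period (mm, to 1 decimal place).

90.4 mm

ET₀ = 0.25 × (0.46 × 12.0 + 8.13) = 0.25 × 13.650 = 3.4125 mm/d
ETc = Kc × ET₀ = 1.24 × 3.4125 = 4.2315 mm/d
Crop demand D = ETc × 31 d = 4.2315 × 31 = 131.177 mm
D − Pe = 131.177 − 40.8 = 90.377 mm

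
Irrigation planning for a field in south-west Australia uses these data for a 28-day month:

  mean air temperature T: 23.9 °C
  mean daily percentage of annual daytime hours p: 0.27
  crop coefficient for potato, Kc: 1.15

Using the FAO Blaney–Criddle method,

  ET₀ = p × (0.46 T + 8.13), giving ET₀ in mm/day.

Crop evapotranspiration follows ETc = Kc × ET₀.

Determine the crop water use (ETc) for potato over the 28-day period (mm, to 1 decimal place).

ET₀ = 0.27 × (0.46 × 23.9 + 8.13) = 0.27 × 19.124 = 5.1635 mm/d
ETc = Kc × ET₀ = 1.15 × 5.1635 = 5.9380 mm/d
Over 28 days: 5.9380 × 28 = 166.264 mm

166.3 mm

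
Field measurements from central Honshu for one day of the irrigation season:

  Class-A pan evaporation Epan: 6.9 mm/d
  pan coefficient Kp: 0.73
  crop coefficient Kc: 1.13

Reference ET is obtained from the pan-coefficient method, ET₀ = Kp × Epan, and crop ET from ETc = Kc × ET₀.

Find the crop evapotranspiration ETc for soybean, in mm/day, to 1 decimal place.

5.7 mm/day

ET₀ = 0.73 × 6.9 = 5.0370 mm/d
ETc = Kc × ET₀ = 1.13 × 5.0370 = 5.6918 mm/d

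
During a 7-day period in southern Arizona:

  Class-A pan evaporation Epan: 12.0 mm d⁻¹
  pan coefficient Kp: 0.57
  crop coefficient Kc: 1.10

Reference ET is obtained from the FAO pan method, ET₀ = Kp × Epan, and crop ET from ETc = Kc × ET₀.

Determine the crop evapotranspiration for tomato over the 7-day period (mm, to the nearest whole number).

53 mm

ET₀ = 0.57 × 12.0 = 6.8400 mm/d
ETc = Kc × ET₀ = 1.10 × 6.8400 = 7.5240 mm/d
Over 7 days: 7.5240 × 7 = 52.668 mm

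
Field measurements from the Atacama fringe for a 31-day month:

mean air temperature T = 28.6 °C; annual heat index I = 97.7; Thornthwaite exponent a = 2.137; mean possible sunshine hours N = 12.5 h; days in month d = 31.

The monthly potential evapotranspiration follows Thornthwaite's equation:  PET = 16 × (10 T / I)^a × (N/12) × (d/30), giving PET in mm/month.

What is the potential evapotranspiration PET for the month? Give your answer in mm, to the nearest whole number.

10T/I = 10 × 28.6 / 97.7 = 2.9273
(10T/I)^a = 2.9273^2.137 = 9.9275
Uncorrected PET = 16 × 9.9275 = 158.840 mm
Correction = (N/12)(d/30) = (12.5/12)(31/30) = 1.0764
PET = 158.840 × 1.0764 = 170.975 mm/month

171 mm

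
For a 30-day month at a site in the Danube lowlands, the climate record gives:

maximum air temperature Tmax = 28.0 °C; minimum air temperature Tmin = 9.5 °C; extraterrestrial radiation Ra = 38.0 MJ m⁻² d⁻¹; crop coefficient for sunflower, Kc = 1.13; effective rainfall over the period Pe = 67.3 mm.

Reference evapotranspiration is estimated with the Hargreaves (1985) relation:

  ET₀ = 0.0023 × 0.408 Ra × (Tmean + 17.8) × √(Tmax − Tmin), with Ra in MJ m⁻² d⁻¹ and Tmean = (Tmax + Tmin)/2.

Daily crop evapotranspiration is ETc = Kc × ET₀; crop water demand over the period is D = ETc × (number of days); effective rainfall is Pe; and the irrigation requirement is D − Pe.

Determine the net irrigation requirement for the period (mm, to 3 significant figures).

Tmean = (28.0 + 9.5)/2 = 18.75 °C
0.408 Ra = 0.408 × 38.0 = 15.5040 mm/d equivalent
ET₀ = 0.0023 × 15.5040 × (18.75 + 17.8) × √18.5 = 0.0023 × 15.5040 × 36.55 × 4.3012 = 5.6059 mm/d
ETc = Kc × ET₀ = 1.13 × 5.6059 = 6.3347 mm/d
Crop demand D = ETc × 30 d = 6.3347 × 30 = 190.041 mm
D − Pe = 190.041 − 67.3 = 122.741 mm

123 mm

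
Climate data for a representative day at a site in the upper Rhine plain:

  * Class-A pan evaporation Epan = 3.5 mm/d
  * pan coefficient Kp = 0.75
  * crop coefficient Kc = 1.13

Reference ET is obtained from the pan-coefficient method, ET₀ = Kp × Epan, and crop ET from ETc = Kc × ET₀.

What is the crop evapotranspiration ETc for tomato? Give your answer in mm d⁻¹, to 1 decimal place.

3.0 mm d⁻¹

ET₀ = 0.75 × 3.5 = 2.6250 mm/d
ETc = Kc × ET₀ = 1.13 × 2.6250 = 2.9663 mm/d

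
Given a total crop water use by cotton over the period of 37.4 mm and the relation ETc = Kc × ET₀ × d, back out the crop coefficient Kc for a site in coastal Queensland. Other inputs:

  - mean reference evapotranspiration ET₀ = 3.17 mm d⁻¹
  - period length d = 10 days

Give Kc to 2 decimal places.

ETc = Kc × ET₀ × d  ⇒  Kc = ETc / (ET₀ × d)
Kc = 37.4 / (3.17 × 10) = 37.4 / 31.70 = 1.1798

1.18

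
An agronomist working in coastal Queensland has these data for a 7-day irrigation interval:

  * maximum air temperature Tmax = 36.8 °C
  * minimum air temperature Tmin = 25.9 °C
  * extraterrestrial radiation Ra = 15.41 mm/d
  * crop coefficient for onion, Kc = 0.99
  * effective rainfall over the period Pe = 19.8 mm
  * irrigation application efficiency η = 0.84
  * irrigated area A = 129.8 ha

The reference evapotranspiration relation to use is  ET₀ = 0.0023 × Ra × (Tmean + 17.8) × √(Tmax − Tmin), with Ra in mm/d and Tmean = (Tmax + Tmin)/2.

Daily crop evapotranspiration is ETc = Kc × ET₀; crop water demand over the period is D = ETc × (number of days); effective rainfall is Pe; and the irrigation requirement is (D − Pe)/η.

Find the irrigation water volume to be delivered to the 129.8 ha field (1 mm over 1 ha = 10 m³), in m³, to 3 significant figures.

31000 m³

Tmean = (36.8 + 25.9)/2 = 31.35 °C
ET₀ = 0.0023 × 15.41 × (31.35 + 17.8) × √10.9 = 0.0023 × 15.41 × 49.15 × 3.3015 = 5.7513 mm/d
ETc = Kc × ET₀ = 0.99 × 5.7513 = 5.6938 mm/d
Crop demand D = ETc × 7 d = 5.6938 × 7 = 39.857 mm
D − Pe = 39.857 − 19.8 = 20.057 mm
Gross irrigation = 20.057 / 0.84 = 23.877 mm
Volume = 23.877 mm × 129.8 ha × 10 = 30992.3 m³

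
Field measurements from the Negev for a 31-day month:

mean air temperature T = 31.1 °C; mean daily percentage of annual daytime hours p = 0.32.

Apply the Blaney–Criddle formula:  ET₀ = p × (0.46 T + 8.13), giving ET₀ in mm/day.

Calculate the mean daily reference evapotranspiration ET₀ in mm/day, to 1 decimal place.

7.2 mm/day

ET₀ = 0.32 × (0.46 × 31.1 + 8.13) = 0.32 × 22.436 = 7.1795 mm/d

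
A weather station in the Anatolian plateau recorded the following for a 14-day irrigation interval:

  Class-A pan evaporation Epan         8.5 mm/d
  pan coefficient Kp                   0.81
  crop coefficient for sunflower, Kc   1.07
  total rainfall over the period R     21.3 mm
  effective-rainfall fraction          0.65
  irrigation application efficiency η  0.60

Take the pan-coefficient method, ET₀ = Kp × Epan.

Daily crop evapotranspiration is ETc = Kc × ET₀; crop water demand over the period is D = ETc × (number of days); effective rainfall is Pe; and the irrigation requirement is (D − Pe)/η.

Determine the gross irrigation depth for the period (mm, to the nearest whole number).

149 mm

ET₀ = 0.81 × 8.5 = 6.8850 mm/d
ETc = Kc × ET₀ = 1.07 × 6.8850 = 7.3670 mm/d
Crop demand D = ETc × 14 d = 7.3670 × 14 = 103.138 mm
Pe = 0.65 × 21.3 = 13.845 mm
D − Pe = 103.138 − 13.845 = 89.293 mm
Gross irrigation = 89.293 / 0.60 = 148.822 mm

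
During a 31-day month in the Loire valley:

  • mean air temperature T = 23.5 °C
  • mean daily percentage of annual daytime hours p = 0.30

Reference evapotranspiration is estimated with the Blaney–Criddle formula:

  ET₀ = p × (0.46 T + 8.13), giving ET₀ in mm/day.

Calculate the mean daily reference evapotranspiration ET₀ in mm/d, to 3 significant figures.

ET₀ = 0.30 × (0.46 × 23.5 + 8.13) = 0.30 × 18.940 = 5.6820 mm/d

5.68 mm/d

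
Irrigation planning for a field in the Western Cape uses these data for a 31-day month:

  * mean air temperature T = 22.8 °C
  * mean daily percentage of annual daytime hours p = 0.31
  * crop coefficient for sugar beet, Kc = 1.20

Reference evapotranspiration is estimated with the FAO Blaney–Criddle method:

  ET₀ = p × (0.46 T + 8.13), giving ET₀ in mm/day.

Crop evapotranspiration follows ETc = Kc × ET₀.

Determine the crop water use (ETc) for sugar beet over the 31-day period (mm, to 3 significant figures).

ET₀ = 0.31 × (0.46 × 22.8 + 8.13) = 0.31 × 18.618 = 5.7716 mm/d
ETc = Kc × ET₀ = 1.20 × 5.7716 = 6.9259 mm/d
Over 31 days: 6.9259 × 31 = 214.703 mm

215 mm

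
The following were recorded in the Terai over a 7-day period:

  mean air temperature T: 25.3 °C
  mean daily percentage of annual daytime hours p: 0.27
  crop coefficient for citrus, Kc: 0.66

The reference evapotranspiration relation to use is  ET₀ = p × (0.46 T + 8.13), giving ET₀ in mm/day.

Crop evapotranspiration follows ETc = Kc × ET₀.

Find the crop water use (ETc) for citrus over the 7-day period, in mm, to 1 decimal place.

ET₀ = 0.27 × (0.46 × 25.3 + 8.13) = 0.27 × 19.768 = 5.3374 mm/d
ETc = Kc × ET₀ = 0.66 × 5.3374 = 3.5227 mm/d
Over 7 days: 3.5227 × 7 = 24.659 mm

24.7 mm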